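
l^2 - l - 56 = (l - 8)*(l + 7)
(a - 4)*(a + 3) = a^2 - a - 12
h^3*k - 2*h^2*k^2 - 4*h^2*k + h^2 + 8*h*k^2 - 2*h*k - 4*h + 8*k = (h - 4)*(h - 2*k)*(h*k + 1)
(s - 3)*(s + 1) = s^2 - 2*s - 3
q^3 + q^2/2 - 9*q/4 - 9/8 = (q - 3/2)*(q + 1/2)*(q + 3/2)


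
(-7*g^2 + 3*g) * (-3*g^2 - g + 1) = 21*g^4 - 2*g^3 - 10*g^2 + 3*g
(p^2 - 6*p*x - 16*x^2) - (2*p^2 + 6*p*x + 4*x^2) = -p^2 - 12*p*x - 20*x^2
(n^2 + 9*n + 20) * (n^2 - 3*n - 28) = n^4 + 6*n^3 - 35*n^2 - 312*n - 560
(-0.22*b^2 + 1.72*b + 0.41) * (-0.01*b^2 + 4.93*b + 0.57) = 0.0022*b^4 - 1.1018*b^3 + 8.3501*b^2 + 3.0017*b + 0.2337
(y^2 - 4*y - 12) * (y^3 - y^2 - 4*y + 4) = y^5 - 5*y^4 - 12*y^3 + 32*y^2 + 32*y - 48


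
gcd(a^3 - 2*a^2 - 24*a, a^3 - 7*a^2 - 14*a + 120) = a^2 - 2*a - 24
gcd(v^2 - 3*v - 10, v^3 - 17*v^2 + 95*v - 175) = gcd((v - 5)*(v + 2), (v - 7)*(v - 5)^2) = v - 5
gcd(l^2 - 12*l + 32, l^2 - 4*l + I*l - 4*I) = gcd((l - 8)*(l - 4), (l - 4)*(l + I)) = l - 4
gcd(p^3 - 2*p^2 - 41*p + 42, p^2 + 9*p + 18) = p + 6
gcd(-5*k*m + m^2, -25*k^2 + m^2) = 5*k - m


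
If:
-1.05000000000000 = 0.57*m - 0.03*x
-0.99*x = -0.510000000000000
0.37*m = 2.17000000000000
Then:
No Solution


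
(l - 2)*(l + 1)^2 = l^3 - 3*l - 2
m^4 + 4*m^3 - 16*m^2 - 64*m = m*(m - 4)*(m + 4)^2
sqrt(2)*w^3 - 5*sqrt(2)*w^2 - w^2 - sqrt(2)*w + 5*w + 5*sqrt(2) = (w - 5)*(w - sqrt(2))*(sqrt(2)*w + 1)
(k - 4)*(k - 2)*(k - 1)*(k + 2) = k^4 - 5*k^3 + 20*k - 16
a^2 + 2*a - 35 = (a - 5)*(a + 7)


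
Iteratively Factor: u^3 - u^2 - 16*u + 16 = (u - 1)*(u^2 - 16) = (u - 4)*(u - 1)*(u + 4)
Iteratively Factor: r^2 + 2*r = (r)*(r + 2)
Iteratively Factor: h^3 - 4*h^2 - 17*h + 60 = (h - 5)*(h^2 + h - 12) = (h - 5)*(h - 3)*(h + 4)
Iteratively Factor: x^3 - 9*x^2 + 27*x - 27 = (x - 3)*(x^2 - 6*x + 9) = (x - 3)^2*(x - 3)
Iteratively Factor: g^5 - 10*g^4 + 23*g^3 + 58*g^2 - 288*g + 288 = (g - 4)*(g^4 - 6*g^3 - g^2 + 54*g - 72) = (g - 4)*(g - 3)*(g^3 - 3*g^2 - 10*g + 24) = (g - 4)*(g - 3)*(g + 3)*(g^2 - 6*g + 8) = (g - 4)*(g - 3)*(g - 2)*(g + 3)*(g - 4)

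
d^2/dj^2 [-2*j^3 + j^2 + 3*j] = 2 - 12*j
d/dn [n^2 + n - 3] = 2*n + 1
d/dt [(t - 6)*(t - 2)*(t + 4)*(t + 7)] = 4*t^3 + 9*t^2 - 96*t - 92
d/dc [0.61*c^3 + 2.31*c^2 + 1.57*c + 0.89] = 1.83*c^2 + 4.62*c + 1.57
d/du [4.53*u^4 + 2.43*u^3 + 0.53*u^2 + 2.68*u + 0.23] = 18.12*u^3 + 7.29*u^2 + 1.06*u + 2.68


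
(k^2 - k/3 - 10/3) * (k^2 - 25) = k^4 - k^3/3 - 85*k^2/3 + 25*k/3 + 250/3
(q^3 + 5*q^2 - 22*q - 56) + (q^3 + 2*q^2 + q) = 2*q^3 + 7*q^2 - 21*q - 56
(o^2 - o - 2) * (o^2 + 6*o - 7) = o^4 + 5*o^3 - 15*o^2 - 5*o + 14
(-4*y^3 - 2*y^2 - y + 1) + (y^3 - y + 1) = -3*y^3 - 2*y^2 - 2*y + 2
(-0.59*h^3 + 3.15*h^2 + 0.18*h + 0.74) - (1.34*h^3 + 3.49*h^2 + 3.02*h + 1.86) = -1.93*h^3 - 0.34*h^2 - 2.84*h - 1.12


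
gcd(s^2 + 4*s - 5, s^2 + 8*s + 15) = s + 5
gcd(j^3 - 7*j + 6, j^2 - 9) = j + 3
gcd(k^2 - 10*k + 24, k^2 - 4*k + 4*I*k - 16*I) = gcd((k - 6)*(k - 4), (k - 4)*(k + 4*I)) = k - 4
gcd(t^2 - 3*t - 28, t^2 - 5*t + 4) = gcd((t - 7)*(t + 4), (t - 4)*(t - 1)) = 1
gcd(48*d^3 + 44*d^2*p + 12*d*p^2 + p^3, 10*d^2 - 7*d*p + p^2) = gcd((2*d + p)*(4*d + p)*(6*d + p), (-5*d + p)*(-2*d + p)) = 1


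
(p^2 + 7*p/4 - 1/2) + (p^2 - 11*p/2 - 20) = 2*p^2 - 15*p/4 - 41/2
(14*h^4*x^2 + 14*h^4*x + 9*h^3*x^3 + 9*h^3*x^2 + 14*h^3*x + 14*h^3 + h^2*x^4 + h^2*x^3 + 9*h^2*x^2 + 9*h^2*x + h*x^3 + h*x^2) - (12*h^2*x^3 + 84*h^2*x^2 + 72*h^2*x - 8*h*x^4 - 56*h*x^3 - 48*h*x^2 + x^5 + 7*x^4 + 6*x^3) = 14*h^4*x^2 + 14*h^4*x + 9*h^3*x^3 + 9*h^3*x^2 + 14*h^3*x + 14*h^3 + h^2*x^4 - 11*h^2*x^3 - 75*h^2*x^2 - 63*h^2*x + 8*h*x^4 + 57*h*x^3 + 49*h*x^2 - x^5 - 7*x^4 - 6*x^3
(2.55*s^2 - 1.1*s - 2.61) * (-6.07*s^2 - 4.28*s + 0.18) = -15.4785*s^4 - 4.237*s^3 + 21.0097*s^2 + 10.9728*s - 0.4698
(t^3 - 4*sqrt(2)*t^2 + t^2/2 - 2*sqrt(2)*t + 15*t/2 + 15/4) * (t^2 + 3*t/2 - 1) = t^5 - 4*sqrt(2)*t^4 + 2*t^4 - 8*sqrt(2)*t^3 + 29*t^3/4 + sqrt(2)*t^2 + 29*t^2/2 - 15*t/8 + 2*sqrt(2)*t - 15/4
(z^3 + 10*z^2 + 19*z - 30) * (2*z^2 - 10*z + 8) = 2*z^5 + 10*z^4 - 54*z^3 - 170*z^2 + 452*z - 240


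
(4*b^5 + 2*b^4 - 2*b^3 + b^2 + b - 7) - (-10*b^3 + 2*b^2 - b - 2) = 4*b^5 + 2*b^4 + 8*b^3 - b^2 + 2*b - 5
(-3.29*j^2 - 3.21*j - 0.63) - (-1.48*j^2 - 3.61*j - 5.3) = -1.81*j^2 + 0.4*j + 4.67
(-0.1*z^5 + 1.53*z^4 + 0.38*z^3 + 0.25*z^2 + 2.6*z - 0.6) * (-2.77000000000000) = 0.277*z^5 - 4.2381*z^4 - 1.0526*z^3 - 0.6925*z^2 - 7.202*z + 1.662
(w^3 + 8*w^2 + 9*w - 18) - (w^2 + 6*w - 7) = w^3 + 7*w^2 + 3*w - 11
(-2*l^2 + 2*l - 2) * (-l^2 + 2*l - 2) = 2*l^4 - 6*l^3 + 10*l^2 - 8*l + 4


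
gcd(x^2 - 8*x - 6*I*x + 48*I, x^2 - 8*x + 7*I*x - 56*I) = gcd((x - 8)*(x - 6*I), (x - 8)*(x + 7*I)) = x - 8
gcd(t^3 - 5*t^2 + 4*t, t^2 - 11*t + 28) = t - 4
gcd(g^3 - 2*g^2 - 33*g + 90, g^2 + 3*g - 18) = g^2 + 3*g - 18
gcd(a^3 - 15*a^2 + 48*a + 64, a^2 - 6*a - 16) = a - 8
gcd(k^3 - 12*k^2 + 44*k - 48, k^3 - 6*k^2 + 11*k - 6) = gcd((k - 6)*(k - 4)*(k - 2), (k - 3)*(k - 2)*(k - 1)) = k - 2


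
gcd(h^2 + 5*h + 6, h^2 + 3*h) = h + 3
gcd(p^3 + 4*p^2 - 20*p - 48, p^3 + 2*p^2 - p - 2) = p + 2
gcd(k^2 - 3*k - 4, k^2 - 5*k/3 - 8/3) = k + 1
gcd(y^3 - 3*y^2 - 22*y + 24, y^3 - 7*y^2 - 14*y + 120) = y^2 - 2*y - 24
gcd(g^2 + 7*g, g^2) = g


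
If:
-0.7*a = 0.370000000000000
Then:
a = -0.53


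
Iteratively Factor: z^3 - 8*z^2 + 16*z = (z - 4)*(z^2 - 4*z) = (z - 4)^2*(z)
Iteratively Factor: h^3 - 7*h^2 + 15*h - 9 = (h - 3)*(h^2 - 4*h + 3) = (h - 3)*(h - 1)*(h - 3)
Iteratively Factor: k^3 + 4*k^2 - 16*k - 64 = (k - 4)*(k^2 + 8*k + 16) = (k - 4)*(k + 4)*(k + 4)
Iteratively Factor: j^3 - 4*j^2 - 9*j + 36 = (j - 3)*(j^2 - j - 12) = (j - 4)*(j - 3)*(j + 3)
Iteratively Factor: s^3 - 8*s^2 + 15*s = (s - 3)*(s^2 - 5*s) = s*(s - 3)*(s - 5)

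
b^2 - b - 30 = (b - 6)*(b + 5)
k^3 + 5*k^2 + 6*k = k*(k + 2)*(k + 3)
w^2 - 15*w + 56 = (w - 8)*(w - 7)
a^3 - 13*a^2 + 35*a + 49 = (a - 7)^2*(a + 1)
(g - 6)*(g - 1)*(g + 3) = g^3 - 4*g^2 - 15*g + 18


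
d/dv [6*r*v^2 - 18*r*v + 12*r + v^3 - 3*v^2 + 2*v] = 12*r*v - 18*r + 3*v^2 - 6*v + 2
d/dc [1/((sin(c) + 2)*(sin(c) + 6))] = -2*(sin(c) + 4)*cos(c)/((sin(c) + 2)^2*(sin(c) + 6)^2)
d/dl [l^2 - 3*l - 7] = 2*l - 3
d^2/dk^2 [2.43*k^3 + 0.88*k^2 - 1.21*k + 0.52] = 14.58*k + 1.76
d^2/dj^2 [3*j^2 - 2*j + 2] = 6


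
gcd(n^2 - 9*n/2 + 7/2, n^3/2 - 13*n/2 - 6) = 1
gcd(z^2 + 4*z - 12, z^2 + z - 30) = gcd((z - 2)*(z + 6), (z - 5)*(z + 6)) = z + 6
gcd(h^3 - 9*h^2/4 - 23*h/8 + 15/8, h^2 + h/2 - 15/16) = h + 5/4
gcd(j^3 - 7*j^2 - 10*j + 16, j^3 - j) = j - 1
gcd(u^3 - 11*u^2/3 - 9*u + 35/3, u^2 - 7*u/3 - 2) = 1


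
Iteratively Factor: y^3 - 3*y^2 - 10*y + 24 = (y - 2)*(y^2 - y - 12) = (y - 2)*(y + 3)*(y - 4)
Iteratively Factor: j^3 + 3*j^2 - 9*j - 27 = (j + 3)*(j^2 - 9) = (j - 3)*(j + 3)*(j + 3)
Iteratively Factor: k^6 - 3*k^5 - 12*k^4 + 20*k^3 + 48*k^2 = (k - 3)*(k^5 - 12*k^3 - 16*k^2) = (k - 3)*(k + 2)*(k^4 - 2*k^3 - 8*k^2) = (k - 4)*(k - 3)*(k + 2)*(k^3 + 2*k^2) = k*(k - 4)*(k - 3)*(k + 2)*(k^2 + 2*k) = k^2*(k - 4)*(k - 3)*(k + 2)*(k + 2)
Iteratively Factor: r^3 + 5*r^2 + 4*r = (r)*(r^2 + 5*r + 4) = r*(r + 4)*(r + 1)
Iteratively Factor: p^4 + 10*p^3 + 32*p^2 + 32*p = (p + 4)*(p^3 + 6*p^2 + 8*p) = (p + 2)*(p + 4)*(p^2 + 4*p) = (p + 2)*(p + 4)^2*(p)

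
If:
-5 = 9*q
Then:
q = -5/9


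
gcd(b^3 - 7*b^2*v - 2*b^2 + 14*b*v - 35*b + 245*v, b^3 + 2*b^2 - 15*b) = b + 5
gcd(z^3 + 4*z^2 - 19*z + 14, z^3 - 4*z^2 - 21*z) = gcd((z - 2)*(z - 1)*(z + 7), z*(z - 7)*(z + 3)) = 1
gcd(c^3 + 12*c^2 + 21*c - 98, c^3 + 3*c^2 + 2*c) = 1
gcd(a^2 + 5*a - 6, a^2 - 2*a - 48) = a + 6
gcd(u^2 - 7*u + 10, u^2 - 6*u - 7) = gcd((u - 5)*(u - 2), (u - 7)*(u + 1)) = 1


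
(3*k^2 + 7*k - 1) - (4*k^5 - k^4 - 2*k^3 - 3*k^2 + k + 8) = -4*k^5 + k^4 + 2*k^3 + 6*k^2 + 6*k - 9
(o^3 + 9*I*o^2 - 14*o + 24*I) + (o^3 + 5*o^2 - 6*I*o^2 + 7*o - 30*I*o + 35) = 2*o^3 + 5*o^2 + 3*I*o^2 - 7*o - 30*I*o + 35 + 24*I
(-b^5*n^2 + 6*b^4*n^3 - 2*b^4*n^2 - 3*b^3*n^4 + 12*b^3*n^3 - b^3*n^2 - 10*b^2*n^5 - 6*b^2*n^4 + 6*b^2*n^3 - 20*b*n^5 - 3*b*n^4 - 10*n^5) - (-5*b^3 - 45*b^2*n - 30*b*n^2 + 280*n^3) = -b^5*n^2 + 6*b^4*n^3 - 2*b^4*n^2 - 3*b^3*n^4 + 12*b^3*n^3 - b^3*n^2 + 5*b^3 - 10*b^2*n^5 - 6*b^2*n^4 + 6*b^2*n^3 + 45*b^2*n - 20*b*n^5 - 3*b*n^4 + 30*b*n^2 - 10*n^5 - 280*n^3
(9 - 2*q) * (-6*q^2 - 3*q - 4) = 12*q^3 - 48*q^2 - 19*q - 36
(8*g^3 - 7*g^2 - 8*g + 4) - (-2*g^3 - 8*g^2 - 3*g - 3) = 10*g^3 + g^2 - 5*g + 7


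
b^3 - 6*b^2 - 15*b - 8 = (b - 8)*(b + 1)^2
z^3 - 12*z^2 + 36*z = z*(z - 6)^2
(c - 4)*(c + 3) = c^2 - c - 12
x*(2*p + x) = 2*p*x + x^2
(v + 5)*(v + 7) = v^2 + 12*v + 35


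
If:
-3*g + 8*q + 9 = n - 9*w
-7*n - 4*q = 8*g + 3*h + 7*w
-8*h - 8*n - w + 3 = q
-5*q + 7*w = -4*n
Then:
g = 254*w/213 + 249/284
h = 1972*w/639 + 475/284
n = -1967*w/639 - 335/284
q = -679*w/639 - 67/71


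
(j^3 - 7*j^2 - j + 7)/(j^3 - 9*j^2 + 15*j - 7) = (j + 1)/(j - 1)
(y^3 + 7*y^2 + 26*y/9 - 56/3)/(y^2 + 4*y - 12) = (y^2 + y - 28/9)/(y - 2)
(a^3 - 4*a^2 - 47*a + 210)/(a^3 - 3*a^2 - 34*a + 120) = (a^2 + a - 42)/(a^2 + 2*a - 24)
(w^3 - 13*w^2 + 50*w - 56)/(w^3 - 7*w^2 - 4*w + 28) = (w - 4)/(w + 2)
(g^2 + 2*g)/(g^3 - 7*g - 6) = g/(g^2 - 2*g - 3)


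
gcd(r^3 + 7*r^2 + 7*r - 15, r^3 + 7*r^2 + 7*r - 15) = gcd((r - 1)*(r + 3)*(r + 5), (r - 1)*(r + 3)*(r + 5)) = r^3 + 7*r^2 + 7*r - 15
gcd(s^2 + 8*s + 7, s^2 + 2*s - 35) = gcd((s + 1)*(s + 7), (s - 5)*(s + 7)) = s + 7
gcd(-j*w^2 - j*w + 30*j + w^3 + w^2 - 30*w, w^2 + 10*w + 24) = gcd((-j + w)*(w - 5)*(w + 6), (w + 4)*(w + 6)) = w + 6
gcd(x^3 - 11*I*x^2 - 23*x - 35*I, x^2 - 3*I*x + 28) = x - 7*I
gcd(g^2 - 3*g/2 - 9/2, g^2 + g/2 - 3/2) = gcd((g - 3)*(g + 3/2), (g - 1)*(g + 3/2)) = g + 3/2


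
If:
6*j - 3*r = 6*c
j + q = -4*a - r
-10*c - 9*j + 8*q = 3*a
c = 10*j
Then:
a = -3*r/70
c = -5*r/9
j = -r/18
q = -487*r/630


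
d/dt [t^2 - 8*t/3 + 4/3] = 2*t - 8/3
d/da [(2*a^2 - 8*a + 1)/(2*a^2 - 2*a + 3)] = 2*(6*a^2 + 4*a - 11)/(4*a^4 - 8*a^3 + 16*a^2 - 12*a + 9)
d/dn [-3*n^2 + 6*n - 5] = 6 - 6*n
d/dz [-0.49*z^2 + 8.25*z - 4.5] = 8.25 - 0.98*z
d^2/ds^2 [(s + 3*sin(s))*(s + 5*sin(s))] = -8*s*sin(s) - 60*sin(s)^2 + 16*cos(s) + 32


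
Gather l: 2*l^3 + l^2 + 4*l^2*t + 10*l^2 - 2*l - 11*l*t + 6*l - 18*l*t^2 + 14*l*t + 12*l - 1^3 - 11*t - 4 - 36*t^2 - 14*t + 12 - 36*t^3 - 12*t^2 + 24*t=2*l^3 + l^2*(4*t + 11) + l*(-18*t^2 + 3*t + 16) - 36*t^3 - 48*t^2 - t + 7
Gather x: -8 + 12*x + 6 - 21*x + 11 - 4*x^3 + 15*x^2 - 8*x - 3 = -4*x^3 + 15*x^2 - 17*x + 6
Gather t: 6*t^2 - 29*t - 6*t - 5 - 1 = 6*t^2 - 35*t - 6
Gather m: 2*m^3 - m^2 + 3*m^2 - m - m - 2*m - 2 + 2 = 2*m^3 + 2*m^2 - 4*m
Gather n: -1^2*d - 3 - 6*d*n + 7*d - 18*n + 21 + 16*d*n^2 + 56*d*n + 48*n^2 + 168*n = 6*d + n^2*(16*d + 48) + n*(50*d + 150) + 18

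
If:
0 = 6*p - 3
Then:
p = 1/2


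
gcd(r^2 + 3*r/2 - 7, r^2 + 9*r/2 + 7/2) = r + 7/2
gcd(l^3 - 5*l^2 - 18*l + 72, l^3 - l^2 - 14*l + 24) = l^2 + l - 12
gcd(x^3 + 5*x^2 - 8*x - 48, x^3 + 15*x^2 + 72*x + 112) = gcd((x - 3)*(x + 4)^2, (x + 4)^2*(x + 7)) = x^2 + 8*x + 16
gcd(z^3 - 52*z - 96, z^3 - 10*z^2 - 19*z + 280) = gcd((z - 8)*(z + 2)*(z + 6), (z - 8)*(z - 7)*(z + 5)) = z - 8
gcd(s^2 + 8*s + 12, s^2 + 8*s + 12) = s^2 + 8*s + 12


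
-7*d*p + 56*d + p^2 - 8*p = (-7*d + p)*(p - 8)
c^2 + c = c*(c + 1)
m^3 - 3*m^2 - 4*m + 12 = (m - 3)*(m - 2)*(m + 2)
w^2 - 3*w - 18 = (w - 6)*(w + 3)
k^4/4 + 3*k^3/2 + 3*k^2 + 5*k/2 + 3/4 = (k/4 + 1/4)*(k + 1)^2*(k + 3)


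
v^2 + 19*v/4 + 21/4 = (v + 7/4)*(v + 3)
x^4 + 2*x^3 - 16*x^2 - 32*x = x*(x - 4)*(x + 2)*(x + 4)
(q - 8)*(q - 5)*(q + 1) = q^3 - 12*q^2 + 27*q + 40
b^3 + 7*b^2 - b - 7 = (b - 1)*(b + 1)*(b + 7)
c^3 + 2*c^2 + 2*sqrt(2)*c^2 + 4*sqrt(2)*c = c*(c + 2)*(c + 2*sqrt(2))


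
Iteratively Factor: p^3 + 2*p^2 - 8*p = (p + 4)*(p^2 - 2*p) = (p - 2)*(p + 4)*(p)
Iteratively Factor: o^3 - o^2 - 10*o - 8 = (o + 1)*(o^2 - 2*o - 8) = (o - 4)*(o + 1)*(o + 2)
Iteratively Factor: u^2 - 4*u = (u - 4)*(u)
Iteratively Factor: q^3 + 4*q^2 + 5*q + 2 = (q + 1)*(q^2 + 3*q + 2) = (q + 1)^2*(q + 2)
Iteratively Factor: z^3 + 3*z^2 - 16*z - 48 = (z - 4)*(z^2 + 7*z + 12) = (z - 4)*(z + 4)*(z + 3)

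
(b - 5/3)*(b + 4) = b^2 + 7*b/3 - 20/3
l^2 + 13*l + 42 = (l + 6)*(l + 7)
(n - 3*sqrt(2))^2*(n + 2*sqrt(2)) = n^3 - 4*sqrt(2)*n^2 - 6*n + 36*sqrt(2)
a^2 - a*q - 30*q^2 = (a - 6*q)*(a + 5*q)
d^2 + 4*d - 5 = (d - 1)*(d + 5)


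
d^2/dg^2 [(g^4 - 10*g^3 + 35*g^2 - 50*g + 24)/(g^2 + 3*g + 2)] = 2*(g^6 + 9*g^5 + 33*g^4 - 177*g^3 - 294*g^2 + 396*g + 608)/(g^6 + 9*g^5 + 33*g^4 + 63*g^3 + 66*g^2 + 36*g + 8)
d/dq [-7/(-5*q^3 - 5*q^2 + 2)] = 35*q*(-3*q - 2)/(5*q^3 + 5*q^2 - 2)^2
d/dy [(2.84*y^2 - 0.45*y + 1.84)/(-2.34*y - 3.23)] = (-6.6456*y^2 - 18.3464*y + 5.7591)/(5.4756*y^2 + 15.1164*y + 10.4329)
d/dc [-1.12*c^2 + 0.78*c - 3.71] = 0.78 - 2.24*c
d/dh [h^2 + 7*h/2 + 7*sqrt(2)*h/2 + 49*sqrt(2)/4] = 2*h + 7/2 + 7*sqrt(2)/2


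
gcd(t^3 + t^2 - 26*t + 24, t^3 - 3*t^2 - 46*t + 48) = t^2 + 5*t - 6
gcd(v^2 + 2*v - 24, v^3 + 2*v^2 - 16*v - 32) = v - 4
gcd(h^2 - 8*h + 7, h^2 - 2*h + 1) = h - 1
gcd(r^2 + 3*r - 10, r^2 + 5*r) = r + 5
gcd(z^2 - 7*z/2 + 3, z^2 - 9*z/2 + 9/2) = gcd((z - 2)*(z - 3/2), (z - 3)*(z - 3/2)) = z - 3/2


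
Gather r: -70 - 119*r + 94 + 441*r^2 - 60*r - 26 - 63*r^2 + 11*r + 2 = 378*r^2 - 168*r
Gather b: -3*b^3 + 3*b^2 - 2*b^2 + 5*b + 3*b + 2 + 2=-3*b^3 + b^2 + 8*b + 4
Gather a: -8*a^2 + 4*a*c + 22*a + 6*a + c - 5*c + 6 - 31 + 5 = -8*a^2 + a*(4*c + 28) - 4*c - 20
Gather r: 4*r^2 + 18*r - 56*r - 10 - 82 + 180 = 4*r^2 - 38*r + 88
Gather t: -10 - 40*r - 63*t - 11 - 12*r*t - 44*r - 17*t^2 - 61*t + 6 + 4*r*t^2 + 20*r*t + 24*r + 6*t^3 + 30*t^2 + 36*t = -60*r + 6*t^3 + t^2*(4*r + 13) + t*(8*r - 88) - 15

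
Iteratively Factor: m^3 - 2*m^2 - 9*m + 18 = (m - 2)*(m^2 - 9) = (m - 2)*(m + 3)*(m - 3)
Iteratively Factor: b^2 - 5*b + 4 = (b - 4)*(b - 1)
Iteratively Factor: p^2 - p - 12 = (p + 3)*(p - 4)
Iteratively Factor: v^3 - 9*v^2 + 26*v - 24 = (v - 3)*(v^2 - 6*v + 8) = (v - 4)*(v - 3)*(v - 2)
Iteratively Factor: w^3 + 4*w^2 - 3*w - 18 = (w + 3)*(w^2 + w - 6) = (w - 2)*(w + 3)*(w + 3)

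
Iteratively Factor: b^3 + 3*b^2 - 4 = (b - 1)*(b^2 + 4*b + 4) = (b - 1)*(b + 2)*(b + 2)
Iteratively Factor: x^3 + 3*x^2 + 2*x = (x)*(x^2 + 3*x + 2) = x*(x + 1)*(x + 2)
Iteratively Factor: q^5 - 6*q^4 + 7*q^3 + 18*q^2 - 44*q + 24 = (q - 1)*(q^4 - 5*q^3 + 2*q^2 + 20*q - 24) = (q - 2)*(q - 1)*(q^3 - 3*q^2 - 4*q + 12) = (q - 2)^2*(q - 1)*(q^2 - q - 6) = (q - 3)*(q - 2)^2*(q - 1)*(q + 2)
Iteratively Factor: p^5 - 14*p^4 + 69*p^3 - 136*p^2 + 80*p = (p)*(p^4 - 14*p^3 + 69*p^2 - 136*p + 80) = p*(p - 4)*(p^3 - 10*p^2 + 29*p - 20) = p*(p - 4)^2*(p^2 - 6*p + 5) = p*(p - 5)*(p - 4)^2*(p - 1)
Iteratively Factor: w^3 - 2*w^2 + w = (w - 1)*(w^2 - w) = w*(w - 1)*(w - 1)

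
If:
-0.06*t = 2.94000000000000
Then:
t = -49.00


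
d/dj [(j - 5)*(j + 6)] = 2*j + 1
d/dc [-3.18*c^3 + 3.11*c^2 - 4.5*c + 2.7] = -9.54*c^2 + 6.22*c - 4.5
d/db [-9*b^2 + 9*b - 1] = 9 - 18*b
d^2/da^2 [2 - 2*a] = 0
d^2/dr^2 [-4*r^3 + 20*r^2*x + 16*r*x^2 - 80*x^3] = -24*r + 40*x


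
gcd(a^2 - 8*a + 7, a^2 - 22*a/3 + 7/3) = a - 7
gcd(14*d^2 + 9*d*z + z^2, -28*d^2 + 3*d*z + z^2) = 7*d + z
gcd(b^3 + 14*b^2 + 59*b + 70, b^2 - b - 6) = b + 2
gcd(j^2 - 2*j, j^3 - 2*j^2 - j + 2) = j - 2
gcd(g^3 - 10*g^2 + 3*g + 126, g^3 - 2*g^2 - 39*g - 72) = g + 3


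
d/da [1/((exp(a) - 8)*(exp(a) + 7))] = (1 - 2*exp(a))*exp(a)/(exp(4*a) - 2*exp(3*a) - 111*exp(2*a) + 112*exp(a) + 3136)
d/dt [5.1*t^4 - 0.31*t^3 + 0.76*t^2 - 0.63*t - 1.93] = 20.4*t^3 - 0.93*t^2 + 1.52*t - 0.63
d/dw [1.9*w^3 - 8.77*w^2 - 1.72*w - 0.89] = 5.7*w^2 - 17.54*w - 1.72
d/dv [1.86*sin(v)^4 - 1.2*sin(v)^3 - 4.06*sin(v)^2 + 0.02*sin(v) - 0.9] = (7.44*sin(v)^3 - 3.6*sin(v)^2 - 8.12*sin(v) + 0.02)*cos(v)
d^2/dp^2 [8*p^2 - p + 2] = 16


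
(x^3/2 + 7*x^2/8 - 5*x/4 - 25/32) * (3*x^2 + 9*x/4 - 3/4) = 3*x^5/2 + 15*x^4/4 - 69*x^3/32 - 93*x^2/16 - 105*x/128 + 75/128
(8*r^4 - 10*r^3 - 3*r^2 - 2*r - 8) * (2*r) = 16*r^5 - 20*r^4 - 6*r^3 - 4*r^2 - 16*r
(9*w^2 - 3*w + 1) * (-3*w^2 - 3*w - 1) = -27*w^4 - 18*w^3 - 3*w^2 - 1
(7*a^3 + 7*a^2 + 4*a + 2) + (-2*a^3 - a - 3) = 5*a^3 + 7*a^2 + 3*a - 1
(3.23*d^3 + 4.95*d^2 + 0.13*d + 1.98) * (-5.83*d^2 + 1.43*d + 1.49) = -18.8309*d^5 - 24.2396*d^4 + 11.1333*d^3 - 3.982*d^2 + 3.0251*d + 2.9502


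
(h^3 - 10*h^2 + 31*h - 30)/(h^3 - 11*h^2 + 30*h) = (h^2 - 5*h + 6)/(h*(h - 6))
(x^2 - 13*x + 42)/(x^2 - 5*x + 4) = (x^2 - 13*x + 42)/(x^2 - 5*x + 4)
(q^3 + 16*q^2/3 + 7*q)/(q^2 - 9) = q*(3*q + 7)/(3*(q - 3))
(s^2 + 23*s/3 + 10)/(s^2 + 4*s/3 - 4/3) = (3*s^2 + 23*s + 30)/(3*s^2 + 4*s - 4)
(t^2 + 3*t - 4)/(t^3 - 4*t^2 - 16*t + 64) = (t - 1)/(t^2 - 8*t + 16)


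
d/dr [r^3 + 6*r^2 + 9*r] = 3*r^2 + 12*r + 9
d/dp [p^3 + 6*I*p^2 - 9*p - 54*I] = 3*p^2 + 12*I*p - 9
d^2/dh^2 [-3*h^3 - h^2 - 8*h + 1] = -18*h - 2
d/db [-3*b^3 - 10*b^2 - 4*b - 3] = -9*b^2 - 20*b - 4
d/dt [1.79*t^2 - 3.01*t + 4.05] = 3.58*t - 3.01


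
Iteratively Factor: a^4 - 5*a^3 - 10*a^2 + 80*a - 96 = (a + 4)*(a^3 - 9*a^2 + 26*a - 24) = (a - 2)*(a + 4)*(a^2 - 7*a + 12) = (a - 4)*(a - 2)*(a + 4)*(a - 3)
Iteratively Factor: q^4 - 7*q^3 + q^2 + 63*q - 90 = (q - 5)*(q^3 - 2*q^2 - 9*q + 18) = (q - 5)*(q - 2)*(q^2 - 9) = (q - 5)*(q - 2)*(q + 3)*(q - 3)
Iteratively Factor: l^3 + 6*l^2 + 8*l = (l + 4)*(l^2 + 2*l) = l*(l + 4)*(l + 2)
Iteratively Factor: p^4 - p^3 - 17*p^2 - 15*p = (p + 1)*(p^3 - 2*p^2 - 15*p) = p*(p + 1)*(p^2 - 2*p - 15) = p*(p + 1)*(p + 3)*(p - 5)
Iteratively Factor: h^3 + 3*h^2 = (h)*(h^2 + 3*h) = h^2*(h + 3)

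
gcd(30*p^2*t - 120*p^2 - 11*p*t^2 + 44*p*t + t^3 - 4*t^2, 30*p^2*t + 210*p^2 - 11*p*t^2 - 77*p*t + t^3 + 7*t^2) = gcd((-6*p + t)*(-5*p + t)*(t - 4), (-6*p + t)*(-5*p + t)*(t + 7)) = 30*p^2 - 11*p*t + t^2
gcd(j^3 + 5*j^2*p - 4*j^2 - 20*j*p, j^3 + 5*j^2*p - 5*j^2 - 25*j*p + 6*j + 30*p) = j + 5*p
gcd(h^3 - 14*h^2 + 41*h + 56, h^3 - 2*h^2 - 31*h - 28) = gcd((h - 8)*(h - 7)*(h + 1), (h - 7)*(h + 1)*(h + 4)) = h^2 - 6*h - 7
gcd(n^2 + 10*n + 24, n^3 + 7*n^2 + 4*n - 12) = n + 6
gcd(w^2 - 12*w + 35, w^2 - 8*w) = 1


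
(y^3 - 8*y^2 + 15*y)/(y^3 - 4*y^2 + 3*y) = (y - 5)/(y - 1)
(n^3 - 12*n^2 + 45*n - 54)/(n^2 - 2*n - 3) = (n^2 - 9*n + 18)/(n + 1)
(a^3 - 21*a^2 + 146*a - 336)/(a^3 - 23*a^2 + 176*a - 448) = (a - 6)/(a - 8)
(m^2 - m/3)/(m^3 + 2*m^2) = (m - 1/3)/(m*(m + 2))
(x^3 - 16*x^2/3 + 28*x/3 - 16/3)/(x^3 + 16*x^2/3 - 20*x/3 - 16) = (3*x^2 - 10*x + 8)/(3*x^2 + 22*x + 24)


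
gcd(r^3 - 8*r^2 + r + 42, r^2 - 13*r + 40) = 1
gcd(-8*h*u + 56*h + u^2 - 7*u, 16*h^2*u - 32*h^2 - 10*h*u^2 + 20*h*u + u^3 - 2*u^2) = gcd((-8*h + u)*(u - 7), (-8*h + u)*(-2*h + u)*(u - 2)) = -8*h + u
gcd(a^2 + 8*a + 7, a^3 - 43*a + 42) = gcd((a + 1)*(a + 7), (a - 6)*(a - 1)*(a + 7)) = a + 7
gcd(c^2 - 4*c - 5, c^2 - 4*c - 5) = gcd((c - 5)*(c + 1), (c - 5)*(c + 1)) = c^2 - 4*c - 5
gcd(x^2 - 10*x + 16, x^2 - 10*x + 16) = x^2 - 10*x + 16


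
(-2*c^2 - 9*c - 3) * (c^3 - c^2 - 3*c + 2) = -2*c^5 - 7*c^4 + 12*c^3 + 26*c^2 - 9*c - 6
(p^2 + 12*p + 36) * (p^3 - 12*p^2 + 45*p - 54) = p^5 - 63*p^3 + 54*p^2 + 972*p - 1944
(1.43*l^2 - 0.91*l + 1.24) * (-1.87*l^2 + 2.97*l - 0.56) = -2.6741*l^4 + 5.9488*l^3 - 5.8223*l^2 + 4.1924*l - 0.6944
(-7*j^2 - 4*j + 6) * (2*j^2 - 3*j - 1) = -14*j^4 + 13*j^3 + 31*j^2 - 14*j - 6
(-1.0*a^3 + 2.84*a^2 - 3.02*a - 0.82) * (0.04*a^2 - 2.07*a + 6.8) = -0.04*a^5 + 2.1836*a^4 - 12.7996*a^3 + 25.5306*a^2 - 18.8386*a - 5.576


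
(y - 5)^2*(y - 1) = y^3 - 11*y^2 + 35*y - 25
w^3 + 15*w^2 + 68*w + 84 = (w + 2)*(w + 6)*(w + 7)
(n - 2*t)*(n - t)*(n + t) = n^3 - 2*n^2*t - n*t^2 + 2*t^3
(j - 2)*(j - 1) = j^2 - 3*j + 2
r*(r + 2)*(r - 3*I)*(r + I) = r^4 + 2*r^3 - 2*I*r^3 + 3*r^2 - 4*I*r^2 + 6*r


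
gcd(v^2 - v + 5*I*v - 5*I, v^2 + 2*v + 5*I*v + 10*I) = v + 5*I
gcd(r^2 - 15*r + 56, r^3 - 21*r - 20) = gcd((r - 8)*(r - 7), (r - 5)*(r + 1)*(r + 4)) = 1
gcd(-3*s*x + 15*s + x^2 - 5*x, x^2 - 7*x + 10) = x - 5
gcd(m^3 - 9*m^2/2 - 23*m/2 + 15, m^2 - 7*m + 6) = m^2 - 7*m + 6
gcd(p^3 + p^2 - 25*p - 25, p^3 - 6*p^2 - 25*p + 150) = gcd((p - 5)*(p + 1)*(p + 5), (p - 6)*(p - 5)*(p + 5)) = p^2 - 25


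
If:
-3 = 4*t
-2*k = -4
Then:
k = 2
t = -3/4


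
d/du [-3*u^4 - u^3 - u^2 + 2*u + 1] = -12*u^3 - 3*u^2 - 2*u + 2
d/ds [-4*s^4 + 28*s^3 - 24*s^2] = 4*s*(-4*s^2 + 21*s - 12)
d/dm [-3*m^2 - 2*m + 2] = -6*m - 2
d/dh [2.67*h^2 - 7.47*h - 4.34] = 5.34*h - 7.47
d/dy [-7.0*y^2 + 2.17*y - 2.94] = 2.17 - 14.0*y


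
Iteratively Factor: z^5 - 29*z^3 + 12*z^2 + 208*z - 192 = (z + 4)*(z^4 - 4*z^3 - 13*z^2 + 64*z - 48) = (z - 4)*(z + 4)*(z^3 - 13*z + 12) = (z - 4)*(z - 3)*(z + 4)*(z^2 + 3*z - 4) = (z - 4)*(z - 3)*(z + 4)^2*(z - 1)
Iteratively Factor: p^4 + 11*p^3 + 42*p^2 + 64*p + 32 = (p + 4)*(p^3 + 7*p^2 + 14*p + 8) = (p + 2)*(p + 4)*(p^2 + 5*p + 4) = (p + 1)*(p + 2)*(p + 4)*(p + 4)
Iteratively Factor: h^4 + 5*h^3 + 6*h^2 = (h)*(h^3 + 5*h^2 + 6*h) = h*(h + 3)*(h^2 + 2*h) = h*(h + 2)*(h + 3)*(h)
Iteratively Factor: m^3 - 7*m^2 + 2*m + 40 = (m - 5)*(m^2 - 2*m - 8) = (m - 5)*(m + 2)*(m - 4)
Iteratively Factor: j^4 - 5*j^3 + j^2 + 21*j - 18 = (j + 2)*(j^3 - 7*j^2 + 15*j - 9) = (j - 1)*(j + 2)*(j^2 - 6*j + 9) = (j - 3)*(j - 1)*(j + 2)*(j - 3)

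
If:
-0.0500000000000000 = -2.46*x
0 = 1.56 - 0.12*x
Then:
No Solution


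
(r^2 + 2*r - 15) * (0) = 0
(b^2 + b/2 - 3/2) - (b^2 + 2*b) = -3*b/2 - 3/2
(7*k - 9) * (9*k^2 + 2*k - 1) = 63*k^3 - 67*k^2 - 25*k + 9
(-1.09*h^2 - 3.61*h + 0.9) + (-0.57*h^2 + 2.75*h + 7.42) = -1.66*h^2 - 0.86*h + 8.32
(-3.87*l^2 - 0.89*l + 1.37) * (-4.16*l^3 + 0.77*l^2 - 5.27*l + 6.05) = 16.0992*l^5 + 0.7225*l^4 + 14.0104*l^3 - 17.6683*l^2 - 12.6044*l + 8.2885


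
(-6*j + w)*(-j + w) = 6*j^2 - 7*j*w + w^2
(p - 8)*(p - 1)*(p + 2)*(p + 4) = p^4 - 3*p^3 - 38*p^2 - 24*p + 64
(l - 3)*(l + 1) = l^2 - 2*l - 3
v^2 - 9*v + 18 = (v - 6)*(v - 3)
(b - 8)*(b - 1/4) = b^2 - 33*b/4 + 2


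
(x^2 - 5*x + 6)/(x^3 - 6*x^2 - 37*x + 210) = (x^2 - 5*x + 6)/(x^3 - 6*x^2 - 37*x + 210)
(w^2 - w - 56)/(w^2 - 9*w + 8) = (w + 7)/(w - 1)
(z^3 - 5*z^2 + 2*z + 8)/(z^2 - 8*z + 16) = (z^2 - z - 2)/(z - 4)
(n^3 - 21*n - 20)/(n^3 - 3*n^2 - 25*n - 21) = (n^2 - n - 20)/(n^2 - 4*n - 21)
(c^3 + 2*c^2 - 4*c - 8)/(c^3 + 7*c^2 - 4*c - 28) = (c + 2)/(c + 7)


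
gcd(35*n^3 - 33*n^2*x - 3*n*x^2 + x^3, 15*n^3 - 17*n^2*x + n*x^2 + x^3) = -5*n^2 + 4*n*x + x^2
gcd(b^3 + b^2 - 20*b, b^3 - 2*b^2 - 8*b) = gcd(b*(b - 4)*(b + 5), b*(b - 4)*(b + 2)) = b^2 - 4*b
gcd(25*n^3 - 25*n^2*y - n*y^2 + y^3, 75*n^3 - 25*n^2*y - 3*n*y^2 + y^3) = -25*n^2 + y^2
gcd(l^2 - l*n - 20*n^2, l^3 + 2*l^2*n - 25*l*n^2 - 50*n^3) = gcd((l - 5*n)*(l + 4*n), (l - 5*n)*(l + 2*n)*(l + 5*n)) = l - 5*n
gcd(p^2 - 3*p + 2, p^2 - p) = p - 1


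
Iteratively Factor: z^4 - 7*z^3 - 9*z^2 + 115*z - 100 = (z + 4)*(z^3 - 11*z^2 + 35*z - 25) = (z - 1)*(z + 4)*(z^2 - 10*z + 25) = (z - 5)*(z - 1)*(z + 4)*(z - 5)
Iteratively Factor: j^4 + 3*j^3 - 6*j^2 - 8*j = (j + 4)*(j^3 - j^2 - 2*j) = (j + 1)*(j + 4)*(j^2 - 2*j) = (j - 2)*(j + 1)*(j + 4)*(j)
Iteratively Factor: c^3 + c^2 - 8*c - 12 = (c + 2)*(c^2 - c - 6) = (c - 3)*(c + 2)*(c + 2)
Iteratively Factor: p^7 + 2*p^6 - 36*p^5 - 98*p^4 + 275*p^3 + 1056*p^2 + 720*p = (p + 3)*(p^6 - p^5 - 33*p^4 + p^3 + 272*p^2 + 240*p) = (p - 4)*(p + 3)*(p^5 + 3*p^4 - 21*p^3 - 83*p^2 - 60*p) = (p - 4)*(p + 3)*(p + 4)*(p^4 - p^3 - 17*p^2 - 15*p) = (p - 5)*(p - 4)*(p + 3)*(p + 4)*(p^3 + 4*p^2 + 3*p) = (p - 5)*(p - 4)*(p + 3)^2*(p + 4)*(p^2 + p) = (p - 5)*(p - 4)*(p + 1)*(p + 3)^2*(p + 4)*(p)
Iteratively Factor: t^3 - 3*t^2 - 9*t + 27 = (t + 3)*(t^2 - 6*t + 9) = (t - 3)*(t + 3)*(t - 3)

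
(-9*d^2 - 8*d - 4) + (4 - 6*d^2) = -15*d^2 - 8*d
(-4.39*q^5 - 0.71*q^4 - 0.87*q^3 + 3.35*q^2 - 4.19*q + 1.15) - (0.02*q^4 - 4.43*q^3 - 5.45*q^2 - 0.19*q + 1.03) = -4.39*q^5 - 0.73*q^4 + 3.56*q^3 + 8.8*q^2 - 4.0*q + 0.12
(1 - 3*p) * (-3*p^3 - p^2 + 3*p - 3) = 9*p^4 - 10*p^2 + 12*p - 3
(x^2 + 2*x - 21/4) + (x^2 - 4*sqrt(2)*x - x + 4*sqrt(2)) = 2*x^2 - 4*sqrt(2)*x + x - 21/4 + 4*sqrt(2)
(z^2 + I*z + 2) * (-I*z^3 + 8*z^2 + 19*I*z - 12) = -I*z^5 + 9*z^4 + 25*I*z^3 - 15*z^2 + 26*I*z - 24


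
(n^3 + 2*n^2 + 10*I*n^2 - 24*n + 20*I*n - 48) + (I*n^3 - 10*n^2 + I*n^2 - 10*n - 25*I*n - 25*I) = n^3 + I*n^3 - 8*n^2 + 11*I*n^2 - 34*n - 5*I*n - 48 - 25*I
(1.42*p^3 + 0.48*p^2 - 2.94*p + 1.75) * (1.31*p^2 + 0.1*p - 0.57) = 1.8602*p^5 + 0.7708*p^4 - 4.6128*p^3 + 1.7249*p^2 + 1.8508*p - 0.9975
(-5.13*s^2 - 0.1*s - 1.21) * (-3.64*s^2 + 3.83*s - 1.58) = 18.6732*s^4 - 19.2839*s^3 + 12.1268*s^2 - 4.4763*s + 1.9118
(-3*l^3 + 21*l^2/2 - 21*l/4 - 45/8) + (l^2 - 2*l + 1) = -3*l^3 + 23*l^2/2 - 29*l/4 - 37/8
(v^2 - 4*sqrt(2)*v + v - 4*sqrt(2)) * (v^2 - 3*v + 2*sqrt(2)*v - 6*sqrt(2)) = v^4 - 2*sqrt(2)*v^3 - 2*v^3 - 19*v^2 + 4*sqrt(2)*v^2 + 6*sqrt(2)*v + 32*v + 48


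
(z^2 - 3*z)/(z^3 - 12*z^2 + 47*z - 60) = z/(z^2 - 9*z + 20)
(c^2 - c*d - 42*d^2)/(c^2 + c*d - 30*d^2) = (c - 7*d)/(c - 5*d)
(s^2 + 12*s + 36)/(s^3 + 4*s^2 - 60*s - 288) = 1/(s - 8)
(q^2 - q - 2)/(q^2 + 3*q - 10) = (q + 1)/(q + 5)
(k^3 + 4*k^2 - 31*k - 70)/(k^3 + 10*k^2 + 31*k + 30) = (k^2 + 2*k - 35)/(k^2 + 8*k + 15)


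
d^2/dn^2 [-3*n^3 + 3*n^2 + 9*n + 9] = 6 - 18*n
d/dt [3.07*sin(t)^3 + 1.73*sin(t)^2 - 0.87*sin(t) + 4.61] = (9.21*sin(t)^2 + 3.46*sin(t) - 0.87)*cos(t)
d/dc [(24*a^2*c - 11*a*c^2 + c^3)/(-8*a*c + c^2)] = 1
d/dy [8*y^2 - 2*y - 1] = 16*y - 2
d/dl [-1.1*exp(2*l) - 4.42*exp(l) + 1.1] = (-2.2*exp(l) - 4.42)*exp(l)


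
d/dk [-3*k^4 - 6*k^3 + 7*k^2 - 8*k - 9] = -12*k^3 - 18*k^2 + 14*k - 8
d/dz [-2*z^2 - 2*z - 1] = -4*z - 2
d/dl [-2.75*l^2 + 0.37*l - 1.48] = 0.37 - 5.5*l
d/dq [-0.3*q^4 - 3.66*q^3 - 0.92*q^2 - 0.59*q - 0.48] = -1.2*q^3 - 10.98*q^2 - 1.84*q - 0.59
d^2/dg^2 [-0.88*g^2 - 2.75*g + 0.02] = -1.76000000000000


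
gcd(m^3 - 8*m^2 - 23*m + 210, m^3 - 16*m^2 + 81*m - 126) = m^2 - 13*m + 42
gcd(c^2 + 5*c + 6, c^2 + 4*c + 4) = c + 2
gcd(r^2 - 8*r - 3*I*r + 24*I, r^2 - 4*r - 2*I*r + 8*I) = 1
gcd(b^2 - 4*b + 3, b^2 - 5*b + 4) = b - 1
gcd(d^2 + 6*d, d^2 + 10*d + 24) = d + 6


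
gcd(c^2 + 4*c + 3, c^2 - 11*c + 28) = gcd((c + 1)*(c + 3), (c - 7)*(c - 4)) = 1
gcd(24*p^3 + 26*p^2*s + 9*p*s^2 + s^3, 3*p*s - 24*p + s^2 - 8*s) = 3*p + s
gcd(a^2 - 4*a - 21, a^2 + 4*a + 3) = a + 3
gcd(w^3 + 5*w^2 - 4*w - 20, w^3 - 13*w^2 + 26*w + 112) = w + 2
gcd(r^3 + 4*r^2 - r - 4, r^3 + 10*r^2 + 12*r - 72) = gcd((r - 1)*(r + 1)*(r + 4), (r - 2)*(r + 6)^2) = 1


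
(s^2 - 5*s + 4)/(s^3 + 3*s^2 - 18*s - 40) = (s - 1)/(s^2 + 7*s + 10)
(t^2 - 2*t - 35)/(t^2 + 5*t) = (t - 7)/t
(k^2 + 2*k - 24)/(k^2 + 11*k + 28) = (k^2 + 2*k - 24)/(k^2 + 11*k + 28)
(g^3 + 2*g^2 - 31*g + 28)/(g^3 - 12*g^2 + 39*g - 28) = (g + 7)/(g - 7)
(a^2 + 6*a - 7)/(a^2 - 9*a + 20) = (a^2 + 6*a - 7)/(a^2 - 9*a + 20)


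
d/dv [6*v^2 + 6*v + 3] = 12*v + 6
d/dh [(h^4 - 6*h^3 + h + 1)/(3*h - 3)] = (3*h^4 - 16*h^3 + 18*h^2 - 2)/(3*(h^2 - 2*h + 1))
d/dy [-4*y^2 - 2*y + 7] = -8*y - 2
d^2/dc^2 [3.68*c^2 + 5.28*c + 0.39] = 7.36000000000000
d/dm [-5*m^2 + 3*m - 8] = 3 - 10*m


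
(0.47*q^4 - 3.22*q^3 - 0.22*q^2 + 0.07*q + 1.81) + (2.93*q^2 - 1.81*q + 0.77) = 0.47*q^4 - 3.22*q^3 + 2.71*q^2 - 1.74*q + 2.58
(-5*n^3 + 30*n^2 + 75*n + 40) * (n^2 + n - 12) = -5*n^5 + 25*n^4 + 165*n^3 - 245*n^2 - 860*n - 480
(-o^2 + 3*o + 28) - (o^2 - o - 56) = -2*o^2 + 4*o + 84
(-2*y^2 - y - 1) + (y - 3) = -2*y^2 - 4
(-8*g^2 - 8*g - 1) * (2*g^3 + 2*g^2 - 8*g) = -16*g^5 - 32*g^4 + 46*g^3 + 62*g^2 + 8*g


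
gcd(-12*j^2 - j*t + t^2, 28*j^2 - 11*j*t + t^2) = -4*j + t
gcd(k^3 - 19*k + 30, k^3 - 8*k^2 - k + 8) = 1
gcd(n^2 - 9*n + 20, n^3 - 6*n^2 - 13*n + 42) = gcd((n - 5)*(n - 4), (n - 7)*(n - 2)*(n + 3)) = 1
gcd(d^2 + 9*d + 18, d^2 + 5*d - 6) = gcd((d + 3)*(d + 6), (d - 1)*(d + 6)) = d + 6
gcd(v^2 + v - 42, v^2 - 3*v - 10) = 1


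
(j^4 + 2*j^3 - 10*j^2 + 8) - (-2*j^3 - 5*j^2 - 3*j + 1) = j^4 + 4*j^3 - 5*j^2 + 3*j + 7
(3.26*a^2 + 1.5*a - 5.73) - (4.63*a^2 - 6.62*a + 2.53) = -1.37*a^2 + 8.12*a - 8.26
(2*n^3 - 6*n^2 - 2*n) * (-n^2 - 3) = -2*n^5 + 6*n^4 - 4*n^3 + 18*n^2 + 6*n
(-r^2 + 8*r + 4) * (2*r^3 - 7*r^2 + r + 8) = -2*r^5 + 23*r^4 - 49*r^3 - 28*r^2 + 68*r + 32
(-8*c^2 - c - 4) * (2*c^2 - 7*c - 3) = -16*c^4 + 54*c^3 + 23*c^2 + 31*c + 12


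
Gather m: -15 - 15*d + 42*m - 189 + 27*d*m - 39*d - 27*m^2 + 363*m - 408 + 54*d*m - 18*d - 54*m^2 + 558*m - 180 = -72*d - 81*m^2 + m*(81*d + 963) - 792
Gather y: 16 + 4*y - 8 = 4*y + 8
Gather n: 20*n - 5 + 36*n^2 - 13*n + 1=36*n^2 + 7*n - 4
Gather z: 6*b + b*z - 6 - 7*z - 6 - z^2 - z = 6*b - z^2 + z*(b - 8) - 12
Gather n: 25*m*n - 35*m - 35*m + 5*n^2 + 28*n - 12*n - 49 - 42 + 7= -70*m + 5*n^2 + n*(25*m + 16) - 84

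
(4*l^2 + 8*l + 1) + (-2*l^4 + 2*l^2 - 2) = -2*l^4 + 6*l^2 + 8*l - 1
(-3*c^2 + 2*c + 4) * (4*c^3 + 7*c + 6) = -12*c^5 + 8*c^4 - 5*c^3 - 4*c^2 + 40*c + 24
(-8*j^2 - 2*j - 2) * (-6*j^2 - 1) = 48*j^4 + 12*j^3 + 20*j^2 + 2*j + 2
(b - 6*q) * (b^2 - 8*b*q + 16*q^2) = b^3 - 14*b^2*q + 64*b*q^2 - 96*q^3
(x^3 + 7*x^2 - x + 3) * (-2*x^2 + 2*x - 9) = -2*x^5 - 12*x^4 + 7*x^3 - 71*x^2 + 15*x - 27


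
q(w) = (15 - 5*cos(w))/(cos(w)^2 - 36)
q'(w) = 2*(15 - 5*cos(w))*sin(w)*cos(w)/(cos(w)^2 - 36)^2 + 5*sin(w)/(cos(w)^2 - 36) = 5*(sin(w)^2 + 6*cos(w) - 37)*sin(w)/(cos(w)^2 - 36)^2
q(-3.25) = -0.57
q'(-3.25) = -0.02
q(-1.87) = -0.46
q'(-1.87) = 0.14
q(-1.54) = -0.41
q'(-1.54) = 0.14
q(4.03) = -0.51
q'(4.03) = 0.12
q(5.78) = -0.30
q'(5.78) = 0.06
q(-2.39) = -0.53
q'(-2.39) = 0.11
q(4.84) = -0.40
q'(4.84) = 0.14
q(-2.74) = -0.56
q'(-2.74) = 0.07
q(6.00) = -0.29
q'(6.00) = 0.04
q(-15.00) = -0.53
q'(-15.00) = 0.11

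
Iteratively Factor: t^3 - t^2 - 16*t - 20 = (t + 2)*(t^2 - 3*t - 10) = (t - 5)*(t + 2)*(t + 2)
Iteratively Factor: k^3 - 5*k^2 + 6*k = (k - 2)*(k^2 - 3*k) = (k - 3)*(k - 2)*(k)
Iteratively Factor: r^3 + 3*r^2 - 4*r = (r)*(r^2 + 3*r - 4) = r*(r - 1)*(r + 4)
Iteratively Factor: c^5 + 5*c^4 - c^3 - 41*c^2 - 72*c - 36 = (c - 3)*(c^4 + 8*c^3 + 23*c^2 + 28*c + 12) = (c - 3)*(c + 2)*(c^3 + 6*c^2 + 11*c + 6) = (c - 3)*(c + 2)*(c + 3)*(c^2 + 3*c + 2) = (c - 3)*(c + 1)*(c + 2)*(c + 3)*(c + 2)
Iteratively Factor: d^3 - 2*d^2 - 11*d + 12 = (d - 4)*(d^2 + 2*d - 3) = (d - 4)*(d - 1)*(d + 3)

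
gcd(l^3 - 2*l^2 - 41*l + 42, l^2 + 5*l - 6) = l^2 + 5*l - 6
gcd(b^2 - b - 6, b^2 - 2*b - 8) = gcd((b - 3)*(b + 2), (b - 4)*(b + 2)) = b + 2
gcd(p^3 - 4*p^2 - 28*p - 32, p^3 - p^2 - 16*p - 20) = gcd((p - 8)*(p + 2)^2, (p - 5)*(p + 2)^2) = p^2 + 4*p + 4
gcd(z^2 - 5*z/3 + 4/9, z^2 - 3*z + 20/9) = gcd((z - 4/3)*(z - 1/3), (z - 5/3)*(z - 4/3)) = z - 4/3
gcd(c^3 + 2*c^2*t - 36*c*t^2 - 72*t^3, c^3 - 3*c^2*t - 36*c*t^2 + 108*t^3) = -c^2 + 36*t^2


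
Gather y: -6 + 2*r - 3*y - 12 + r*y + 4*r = 6*r + y*(r - 3) - 18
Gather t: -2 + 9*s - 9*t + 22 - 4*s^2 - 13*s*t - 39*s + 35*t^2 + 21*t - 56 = -4*s^2 - 30*s + 35*t^2 + t*(12 - 13*s) - 36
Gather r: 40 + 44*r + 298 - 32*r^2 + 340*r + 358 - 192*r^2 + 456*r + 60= -224*r^2 + 840*r + 756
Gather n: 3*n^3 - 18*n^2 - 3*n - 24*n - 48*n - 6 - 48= 3*n^3 - 18*n^2 - 75*n - 54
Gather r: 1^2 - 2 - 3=-4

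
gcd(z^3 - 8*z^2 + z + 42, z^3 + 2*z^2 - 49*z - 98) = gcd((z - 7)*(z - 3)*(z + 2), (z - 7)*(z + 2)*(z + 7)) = z^2 - 5*z - 14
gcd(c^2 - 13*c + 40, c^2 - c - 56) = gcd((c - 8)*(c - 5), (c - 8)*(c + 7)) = c - 8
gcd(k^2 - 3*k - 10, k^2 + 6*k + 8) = k + 2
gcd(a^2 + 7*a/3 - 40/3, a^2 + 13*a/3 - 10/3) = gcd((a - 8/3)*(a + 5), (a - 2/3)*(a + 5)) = a + 5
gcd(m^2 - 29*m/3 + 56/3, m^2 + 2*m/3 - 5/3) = 1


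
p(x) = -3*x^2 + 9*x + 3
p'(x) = 9 - 6*x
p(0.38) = 5.99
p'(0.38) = 6.72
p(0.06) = 3.53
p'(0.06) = 8.64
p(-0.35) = -0.52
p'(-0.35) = 11.10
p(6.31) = -59.66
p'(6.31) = -28.86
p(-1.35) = -14.62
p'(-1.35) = 17.10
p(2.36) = 7.53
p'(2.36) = -5.16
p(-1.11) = -10.69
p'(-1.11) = 15.66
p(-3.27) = -58.51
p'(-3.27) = 28.62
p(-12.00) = -537.00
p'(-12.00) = 81.00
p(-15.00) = -807.00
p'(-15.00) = 99.00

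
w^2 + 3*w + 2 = (w + 1)*(w + 2)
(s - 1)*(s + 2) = s^2 + s - 2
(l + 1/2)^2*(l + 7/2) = l^3 + 9*l^2/2 + 15*l/4 + 7/8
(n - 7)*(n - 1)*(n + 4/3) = n^3 - 20*n^2/3 - 11*n/3 + 28/3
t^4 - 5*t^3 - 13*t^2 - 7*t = t*(t - 7)*(t + 1)^2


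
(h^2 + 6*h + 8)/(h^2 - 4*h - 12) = (h + 4)/(h - 6)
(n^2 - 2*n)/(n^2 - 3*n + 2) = n/(n - 1)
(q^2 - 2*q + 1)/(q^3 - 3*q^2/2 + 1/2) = 2/(2*q + 1)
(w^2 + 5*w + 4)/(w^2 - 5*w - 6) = (w + 4)/(w - 6)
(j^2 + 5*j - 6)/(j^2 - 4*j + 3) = (j + 6)/(j - 3)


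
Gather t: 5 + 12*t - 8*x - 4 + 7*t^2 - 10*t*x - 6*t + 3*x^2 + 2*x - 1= 7*t^2 + t*(6 - 10*x) + 3*x^2 - 6*x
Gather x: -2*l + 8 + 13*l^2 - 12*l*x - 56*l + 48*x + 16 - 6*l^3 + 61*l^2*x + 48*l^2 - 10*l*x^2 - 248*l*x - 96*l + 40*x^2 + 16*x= -6*l^3 + 61*l^2 - 154*l + x^2*(40 - 10*l) + x*(61*l^2 - 260*l + 64) + 24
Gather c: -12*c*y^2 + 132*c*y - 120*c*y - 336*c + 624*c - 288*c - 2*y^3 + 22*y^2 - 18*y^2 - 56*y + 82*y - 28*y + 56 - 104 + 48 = c*(-12*y^2 + 12*y) - 2*y^3 + 4*y^2 - 2*y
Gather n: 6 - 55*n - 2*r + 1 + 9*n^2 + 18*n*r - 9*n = 9*n^2 + n*(18*r - 64) - 2*r + 7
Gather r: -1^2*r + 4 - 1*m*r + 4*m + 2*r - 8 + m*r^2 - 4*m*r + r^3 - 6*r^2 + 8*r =4*m + r^3 + r^2*(m - 6) + r*(9 - 5*m) - 4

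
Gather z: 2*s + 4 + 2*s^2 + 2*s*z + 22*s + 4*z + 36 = 2*s^2 + 24*s + z*(2*s + 4) + 40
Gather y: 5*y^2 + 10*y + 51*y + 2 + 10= 5*y^2 + 61*y + 12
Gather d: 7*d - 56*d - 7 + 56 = 49 - 49*d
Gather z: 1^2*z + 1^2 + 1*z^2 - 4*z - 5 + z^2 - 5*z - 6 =2*z^2 - 8*z - 10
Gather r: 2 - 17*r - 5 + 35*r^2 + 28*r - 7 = 35*r^2 + 11*r - 10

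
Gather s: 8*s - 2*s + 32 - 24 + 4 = 6*s + 12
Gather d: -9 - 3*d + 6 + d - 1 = -2*d - 4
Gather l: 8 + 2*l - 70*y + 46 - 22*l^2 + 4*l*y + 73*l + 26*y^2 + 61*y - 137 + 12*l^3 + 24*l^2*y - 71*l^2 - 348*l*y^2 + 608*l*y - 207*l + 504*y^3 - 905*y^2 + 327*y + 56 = 12*l^3 + l^2*(24*y - 93) + l*(-348*y^2 + 612*y - 132) + 504*y^3 - 879*y^2 + 318*y - 27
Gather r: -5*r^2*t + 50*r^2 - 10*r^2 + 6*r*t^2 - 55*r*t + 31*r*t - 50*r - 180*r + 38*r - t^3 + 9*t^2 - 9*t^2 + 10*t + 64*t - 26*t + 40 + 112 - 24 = r^2*(40 - 5*t) + r*(6*t^2 - 24*t - 192) - t^3 + 48*t + 128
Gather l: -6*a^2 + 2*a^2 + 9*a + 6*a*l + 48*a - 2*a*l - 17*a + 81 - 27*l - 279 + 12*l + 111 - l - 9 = -4*a^2 + 40*a + l*(4*a - 16) - 96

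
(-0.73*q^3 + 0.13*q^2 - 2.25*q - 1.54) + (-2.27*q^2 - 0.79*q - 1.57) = -0.73*q^3 - 2.14*q^2 - 3.04*q - 3.11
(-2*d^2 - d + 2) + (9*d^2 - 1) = 7*d^2 - d + 1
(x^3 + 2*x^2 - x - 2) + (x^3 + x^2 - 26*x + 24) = 2*x^3 + 3*x^2 - 27*x + 22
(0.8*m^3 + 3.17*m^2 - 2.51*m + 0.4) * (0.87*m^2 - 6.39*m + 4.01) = 0.696*m^5 - 2.3541*m^4 - 19.232*m^3 + 29.0986*m^2 - 12.6211*m + 1.604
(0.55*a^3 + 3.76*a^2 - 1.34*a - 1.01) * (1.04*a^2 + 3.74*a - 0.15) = 0.572*a^5 + 5.9674*a^4 + 12.5863*a^3 - 6.626*a^2 - 3.5764*a + 0.1515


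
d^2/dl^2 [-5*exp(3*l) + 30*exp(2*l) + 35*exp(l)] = (-45*exp(2*l) + 120*exp(l) + 35)*exp(l)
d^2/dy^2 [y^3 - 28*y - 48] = 6*y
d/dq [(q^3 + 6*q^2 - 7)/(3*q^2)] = (q^3 + 14)/(3*q^3)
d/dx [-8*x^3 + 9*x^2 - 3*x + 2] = -24*x^2 + 18*x - 3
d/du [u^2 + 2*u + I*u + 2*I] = 2*u + 2 + I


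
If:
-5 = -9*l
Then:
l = 5/9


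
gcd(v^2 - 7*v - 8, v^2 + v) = v + 1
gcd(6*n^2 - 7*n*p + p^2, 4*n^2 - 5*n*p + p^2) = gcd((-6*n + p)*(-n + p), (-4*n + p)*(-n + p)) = -n + p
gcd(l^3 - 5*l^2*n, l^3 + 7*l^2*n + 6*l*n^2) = l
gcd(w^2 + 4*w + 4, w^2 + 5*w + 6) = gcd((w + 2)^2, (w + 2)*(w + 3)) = w + 2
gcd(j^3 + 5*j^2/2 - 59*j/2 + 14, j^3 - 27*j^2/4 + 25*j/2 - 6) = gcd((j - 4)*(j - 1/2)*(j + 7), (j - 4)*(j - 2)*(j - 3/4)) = j - 4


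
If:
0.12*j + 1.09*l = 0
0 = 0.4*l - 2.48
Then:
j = -56.32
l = 6.20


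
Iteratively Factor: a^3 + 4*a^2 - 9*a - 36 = (a - 3)*(a^2 + 7*a + 12) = (a - 3)*(a + 4)*(a + 3)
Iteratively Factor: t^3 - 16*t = (t - 4)*(t^2 + 4*t) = (t - 4)*(t + 4)*(t)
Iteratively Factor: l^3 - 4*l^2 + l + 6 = (l - 3)*(l^2 - l - 2) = (l - 3)*(l + 1)*(l - 2)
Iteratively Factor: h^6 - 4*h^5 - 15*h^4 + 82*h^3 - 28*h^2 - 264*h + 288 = (h - 2)*(h^5 - 2*h^4 - 19*h^3 + 44*h^2 + 60*h - 144) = (h - 2)*(h + 4)*(h^4 - 6*h^3 + 5*h^2 + 24*h - 36) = (h - 2)*(h + 2)*(h + 4)*(h^3 - 8*h^2 + 21*h - 18) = (h - 3)*(h - 2)*(h + 2)*(h + 4)*(h^2 - 5*h + 6) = (h - 3)^2*(h - 2)*(h + 2)*(h + 4)*(h - 2)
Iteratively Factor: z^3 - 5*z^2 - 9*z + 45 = (z + 3)*(z^2 - 8*z + 15) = (z - 3)*(z + 3)*(z - 5)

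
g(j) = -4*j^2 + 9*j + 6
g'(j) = 9 - 8*j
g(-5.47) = -162.91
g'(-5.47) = 52.76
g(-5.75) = -178.00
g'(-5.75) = 55.00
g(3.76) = -16.71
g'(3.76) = -21.08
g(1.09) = 11.06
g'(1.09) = 0.28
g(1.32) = 10.91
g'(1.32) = -1.56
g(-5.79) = -180.21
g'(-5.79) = 55.32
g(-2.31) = -36.13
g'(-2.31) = 27.48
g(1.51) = 10.47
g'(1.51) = -3.08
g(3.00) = -3.00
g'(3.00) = -15.00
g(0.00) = 6.00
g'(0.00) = 9.00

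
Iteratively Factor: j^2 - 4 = (j + 2)*(j - 2)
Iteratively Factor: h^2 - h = (h - 1)*(h)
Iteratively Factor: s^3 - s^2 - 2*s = (s - 2)*(s^2 + s) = s*(s - 2)*(s + 1)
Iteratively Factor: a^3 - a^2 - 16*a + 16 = (a + 4)*(a^2 - 5*a + 4) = (a - 1)*(a + 4)*(a - 4)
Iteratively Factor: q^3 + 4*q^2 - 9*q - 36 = (q + 3)*(q^2 + q - 12) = (q + 3)*(q + 4)*(q - 3)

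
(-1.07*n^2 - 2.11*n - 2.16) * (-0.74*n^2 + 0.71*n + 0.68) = 0.7918*n^4 + 0.8017*n^3 - 0.6273*n^2 - 2.9684*n - 1.4688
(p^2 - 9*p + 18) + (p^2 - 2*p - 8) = 2*p^2 - 11*p + 10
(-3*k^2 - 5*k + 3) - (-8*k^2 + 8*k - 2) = 5*k^2 - 13*k + 5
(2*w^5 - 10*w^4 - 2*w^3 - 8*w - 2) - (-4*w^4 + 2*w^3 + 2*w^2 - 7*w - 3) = 2*w^5 - 6*w^4 - 4*w^3 - 2*w^2 - w + 1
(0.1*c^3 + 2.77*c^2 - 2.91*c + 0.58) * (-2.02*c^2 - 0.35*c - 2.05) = -0.202*c^5 - 5.6304*c^4 + 4.7037*c^3 - 5.8316*c^2 + 5.7625*c - 1.189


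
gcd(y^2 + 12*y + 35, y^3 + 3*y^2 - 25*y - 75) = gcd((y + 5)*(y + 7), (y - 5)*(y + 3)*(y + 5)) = y + 5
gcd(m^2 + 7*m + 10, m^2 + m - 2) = m + 2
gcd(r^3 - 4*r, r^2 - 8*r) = r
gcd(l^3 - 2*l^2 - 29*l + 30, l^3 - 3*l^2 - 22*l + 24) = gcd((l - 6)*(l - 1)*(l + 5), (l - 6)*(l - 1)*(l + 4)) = l^2 - 7*l + 6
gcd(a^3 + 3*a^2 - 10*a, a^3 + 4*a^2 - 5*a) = a^2 + 5*a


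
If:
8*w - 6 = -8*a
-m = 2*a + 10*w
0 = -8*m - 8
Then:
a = 13/16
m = -1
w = -1/16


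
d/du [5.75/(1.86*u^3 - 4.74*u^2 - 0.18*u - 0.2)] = (-32.085*u^2 + 54.51*u + 1.035)/(-1.86*u^3 + 4.74*u^2 + 0.18*u + 0.2)^2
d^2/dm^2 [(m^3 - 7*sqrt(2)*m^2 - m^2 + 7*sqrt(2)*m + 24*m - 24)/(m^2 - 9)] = 2*(7*sqrt(2)*m^3 + 33*m^3 - 189*sqrt(2)*m^2 - 99*m^2 + 189*sqrt(2)*m + 891*m - 567*sqrt(2) - 297)/(m^6 - 27*m^4 + 243*m^2 - 729)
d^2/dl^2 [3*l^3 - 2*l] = 18*l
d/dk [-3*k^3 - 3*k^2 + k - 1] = -9*k^2 - 6*k + 1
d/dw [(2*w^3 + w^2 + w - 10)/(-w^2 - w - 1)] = (-2*w^4 - 4*w^3 - 6*w^2 - 22*w - 11)/(w^4 + 2*w^3 + 3*w^2 + 2*w + 1)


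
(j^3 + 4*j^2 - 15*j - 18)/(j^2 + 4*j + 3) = (j^2 + 3*j - 18)/(j + 3)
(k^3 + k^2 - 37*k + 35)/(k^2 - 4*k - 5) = (k^2 + 6*k - 7)/(k + 1)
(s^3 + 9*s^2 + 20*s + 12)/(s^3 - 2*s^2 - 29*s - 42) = (s^2 + 7*s + 6)/(s^2 - 4*s - 21)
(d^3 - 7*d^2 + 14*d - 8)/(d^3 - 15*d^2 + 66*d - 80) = (d^2 - 5*d + 4)/(d^2 - 13*d + 40)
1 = 1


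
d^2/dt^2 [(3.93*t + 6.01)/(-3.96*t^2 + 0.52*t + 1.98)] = ((3.93*t + 6.01)*(7.92*t - 0.52)*(15.84*t - 1.04) + (93.3768*t + 43.512)*(-3.96*t^2 + 0.52*t + 1.98))/(-3.96*t^2 + 0.52*t + 1.98)^3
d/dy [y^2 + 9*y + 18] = 2*y + 9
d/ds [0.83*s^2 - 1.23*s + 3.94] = 1.66*s - 1.23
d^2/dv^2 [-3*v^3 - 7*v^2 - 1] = -18*v - 14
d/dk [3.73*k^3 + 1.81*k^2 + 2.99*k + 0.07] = 11.19*k^2 + 3.62*k + 2.99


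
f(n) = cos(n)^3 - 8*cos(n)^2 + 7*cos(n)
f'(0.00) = 0.00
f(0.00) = 0.00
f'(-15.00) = 13.58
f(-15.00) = -10.37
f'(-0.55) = -2.33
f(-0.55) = 0.77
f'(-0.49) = -2.25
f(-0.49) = 0.64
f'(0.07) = 0.42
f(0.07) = 0.01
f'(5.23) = -0.16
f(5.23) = 1.63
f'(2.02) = -13.07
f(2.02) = -4.63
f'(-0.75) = -2.11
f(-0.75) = 1.23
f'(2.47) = -13.29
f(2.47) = -10.86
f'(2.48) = -13.20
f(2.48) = -10.99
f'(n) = -3*sin(n)*cos(n)^2 + 16*sin(n)*cos(n) - 7*sin(n)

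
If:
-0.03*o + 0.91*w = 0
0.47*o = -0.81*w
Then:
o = 0.00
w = 0.00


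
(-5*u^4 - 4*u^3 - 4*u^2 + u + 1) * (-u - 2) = 5*u^5 + 14*u^4 + 12*u^3 + 7*u^2 - 3*u - 2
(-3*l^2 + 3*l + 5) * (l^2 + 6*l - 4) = -3*l^4 - 15*l^3 + 35*l^2 + 18*l - 20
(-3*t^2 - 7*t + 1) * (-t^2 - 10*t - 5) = 3*t^4 + 37*t^3 + 84*t^2 + 25*t - 5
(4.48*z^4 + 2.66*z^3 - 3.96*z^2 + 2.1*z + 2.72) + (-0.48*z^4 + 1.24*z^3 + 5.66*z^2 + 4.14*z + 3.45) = 4.0*z^4 + 3.9*z^3 + 1.7*z^2 + 6.24*z + 6.17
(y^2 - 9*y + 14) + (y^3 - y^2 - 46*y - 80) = y^3 - 55*y - 66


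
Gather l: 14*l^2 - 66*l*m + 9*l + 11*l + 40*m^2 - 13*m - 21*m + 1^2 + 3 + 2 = 14*l^2 + l*(20 - 66*m) + 40*m^2 - 34*m + 6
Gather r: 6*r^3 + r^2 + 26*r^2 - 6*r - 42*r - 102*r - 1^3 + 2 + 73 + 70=6*r^3 + 27*r^2 - 150*r + 144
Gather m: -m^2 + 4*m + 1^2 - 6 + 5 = -m^2 + 4*m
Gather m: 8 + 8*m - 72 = 8*m - 64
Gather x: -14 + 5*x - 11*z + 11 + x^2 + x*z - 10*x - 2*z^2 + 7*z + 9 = x^2 + x*(z - 5) - 2*z^2 - 4*z + 6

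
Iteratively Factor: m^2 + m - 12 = (m + 4)*(m - 3)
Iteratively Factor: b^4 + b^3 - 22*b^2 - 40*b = (b - 5)*(b^3 + 6*b^2 + 8*b) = (b - 5)*(b + 2)*(b^2 + 4*b) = (b - 5)*(b + 2)*(b + 4)*(b)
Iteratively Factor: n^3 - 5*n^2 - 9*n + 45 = (n + 3)*(n^2 - 8*n + 15) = (n - 3)*(n + 3)*(n - 5)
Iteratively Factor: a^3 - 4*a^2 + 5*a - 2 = (a - 1)*(a^2 - 3*a + 2) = (a - 1)^2*(a - 2)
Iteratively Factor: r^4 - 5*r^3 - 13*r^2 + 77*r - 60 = (r - 1)*(r^3 - 4*r^2 - 17*r + 60) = (r - 5)*(r - 1)*(r^2 + r - 12) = (r - 5)*(r - 3)*(r - 1)*(r + 4)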